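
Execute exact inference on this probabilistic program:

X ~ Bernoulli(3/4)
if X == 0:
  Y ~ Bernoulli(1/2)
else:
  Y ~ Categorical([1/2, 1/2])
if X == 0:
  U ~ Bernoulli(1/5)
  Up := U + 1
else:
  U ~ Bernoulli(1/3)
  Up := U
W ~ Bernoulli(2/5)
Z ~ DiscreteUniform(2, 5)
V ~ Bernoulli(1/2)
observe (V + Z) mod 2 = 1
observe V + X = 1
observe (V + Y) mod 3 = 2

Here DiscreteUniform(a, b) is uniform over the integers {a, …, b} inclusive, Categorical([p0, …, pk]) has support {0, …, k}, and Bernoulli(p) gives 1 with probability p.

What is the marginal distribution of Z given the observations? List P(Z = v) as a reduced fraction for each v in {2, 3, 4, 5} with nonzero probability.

P(Z=2) = 1/2, P(Z=4) = 1/2

Enumerate traces; 8 have nonzero weight after conditioning:
  (X=0, Y=1, U=0, W=0, Z=2, V=1) weight 3/400
  (X=0, Y=1, U=0, W=0, Z=4, V=1) weight 3/400
  (X=0, Y=1, U=0, W=1, Z=2, V=1) weight 1/200
  (X=0, Y=1, U=0, W=1, Z=4, V=1) weight 1/200
  (X=0, Y=1, U=1, W=0, Z=2, V=1) weight 3/1600
  (X=0, Y=1, U=1, W=0, Z=4, V=1) weight 3/1600
  (X=0, Y=1, U=1, W=1, Z=2, V=1) weight 1/800
  (X=0, Y=1, U=1, W=1, Z=4, V=1) weight 1/800
Group by Z:
  weight(Z=2) = 1/64
  weight(Z=4) = 1/64
Total weight = 1/64 + 1/64 = 1/32
P(Z=2 | obs) = 1/64 / 1/32 = 1/2
P(Z=4 | obs) = 1/64 / 1/32 = 1/2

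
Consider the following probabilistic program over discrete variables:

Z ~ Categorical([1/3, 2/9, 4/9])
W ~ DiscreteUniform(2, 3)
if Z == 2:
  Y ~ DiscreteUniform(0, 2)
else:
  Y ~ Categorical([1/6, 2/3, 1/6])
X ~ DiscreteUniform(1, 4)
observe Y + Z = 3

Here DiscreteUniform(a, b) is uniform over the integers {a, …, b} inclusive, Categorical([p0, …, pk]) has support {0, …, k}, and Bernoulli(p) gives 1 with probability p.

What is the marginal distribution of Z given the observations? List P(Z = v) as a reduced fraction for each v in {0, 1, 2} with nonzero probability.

Enumerate traces; 16 have nonzero weight after conditioning:
  (Z=1, W=2, Y=2, X=1) weight 1/216
  (Z=1, W=2, Y=2, X=2) weight 1/216
  (Z=1, W=2, Y=2, X=3) weight 1/216
  (Z=1, W=2, Y=2, X=4) weight 1/216
  (Z=1, W=3, Y=2, X=1) weight 1/216
  (Z=1, W=3, Y=2, X=2) weight 1/216
  (Z=1, W=3, Y=2, X=3) weight 1/216
  (Z=1, W=3, Y=2, X=4) weight 1/216
  (Z=2, W=2, Y=1, X=1) weight 1/54
  … 7 more
Group by Z:
  weight(Z=1) = 1/27
  weight(Z=2) = 4/27
Total weight = 1/27 + 4/27 = 5/27
P(Z=1 | obs) = 1/27 / 5/27 = 1/5
P(Z=2 | obs) = 4/27 / 5/27 = 4/5

P(Z=1) = 1/5, P(Z=2) = 4/5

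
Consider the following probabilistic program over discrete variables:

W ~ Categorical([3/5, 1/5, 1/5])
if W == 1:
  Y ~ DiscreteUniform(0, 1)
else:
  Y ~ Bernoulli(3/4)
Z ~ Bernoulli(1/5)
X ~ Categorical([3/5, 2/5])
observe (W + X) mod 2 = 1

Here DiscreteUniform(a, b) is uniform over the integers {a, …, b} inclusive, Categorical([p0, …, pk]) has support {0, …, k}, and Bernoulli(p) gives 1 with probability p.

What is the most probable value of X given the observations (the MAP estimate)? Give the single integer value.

Enumerate traces; 12 have nonzero weight after conditioning:
  (W=0, Y=0, Z=0, X=1) weight 6/125
  (W=0, Y=0, Z=1, X=1) weight 3/250
  (W=0, Y=1, Z=0, X=1) weight 18/125
  (W=0, Y=1, Z=1, X=1) weight 9/250
  (W=1, Y=0, Z=0, X=0) weight 6/125
  (W=1, Y=0, Z=1, X=0) weight 3/250
  (W=1, Y=1, Z=0, X=0) weight 6/125
  (W=1, Y=1, Z=1, X=0) weight 3/250
  … 4 more
Group by X:
  weight(X=0) = 3/25
  weight(X=1) = 8/25
Total weight = 3/25 + 8/25 = 11/25
P(X=0 | obs) = 3/25 / 11/25 = 3/11
P(X=1 | obs) = 8/25 / 11/25 = 8/11
argmax = 1

argmax_v P(X = v | obs) = 1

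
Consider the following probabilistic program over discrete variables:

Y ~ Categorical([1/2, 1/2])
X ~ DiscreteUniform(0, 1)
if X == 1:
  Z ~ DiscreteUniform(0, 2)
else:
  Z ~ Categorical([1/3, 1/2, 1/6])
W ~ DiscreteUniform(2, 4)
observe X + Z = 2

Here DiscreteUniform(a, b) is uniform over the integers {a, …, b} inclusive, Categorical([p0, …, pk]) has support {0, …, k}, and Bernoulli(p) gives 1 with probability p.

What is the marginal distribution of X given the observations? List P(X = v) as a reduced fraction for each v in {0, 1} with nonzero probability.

Enumerate traces; 12 have nonzero weight after conditioning:
  (Y=0, X=0, Z=2, W=2) weight 1/72
  (Y=0, X=0, Z=2, W=3) weight 1/72
  (Y=0, X=0, Z=2, W=4) weight 1/72
  (Y=0, X=1, Z=1, W=2) weight 1/36
  (Y=0, X=1, Z=1, W=3) weight 1/36
  (Y=0, X=1, Z=1, W=4) weight 1/36
  (Y=1, X=0, Z=2, W=2) weight 1/72
  (Y=1, X=0, Z=2, W=3) weight 1/72
  … 4 more
Group by X:
  weight(X=0) = 1/12
  weight(X=1) = 1/6
Total weight = 1/12 + 1/6 = 1/4
P(X=0 | obs) = 1/12 / 1/4 = 1/3
P(X=1 | obs) = 1/6 / 1/4 = 2/3

P(X=0) = 1/3, P(X=1) = 2/3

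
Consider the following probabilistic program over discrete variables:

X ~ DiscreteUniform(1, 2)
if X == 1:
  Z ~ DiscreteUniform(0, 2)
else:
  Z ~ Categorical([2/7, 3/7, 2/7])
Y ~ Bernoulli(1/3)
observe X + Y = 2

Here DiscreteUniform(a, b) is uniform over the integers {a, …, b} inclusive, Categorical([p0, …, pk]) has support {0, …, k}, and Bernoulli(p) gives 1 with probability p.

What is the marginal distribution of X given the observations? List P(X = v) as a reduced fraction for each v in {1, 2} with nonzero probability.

P(X=1) = 1/3, P(X=2) = 2/3

Enumerate traces; 6 have nonzero weight after conditioning:
  (X=1, Z=0, Y=1) weight 1/18
  (X=1, Z=1, Y=1) weight 1/18
  (X=1, Z=2, Y=1) weight 1/18
  (X=2, Z=0, Y=0) weight 2/21
  (X=2, Z=1, Y=0) weight 1/7
  (X=2, Z=2, Y=0) weight 2/21
Group by X:
  weight(X=1) = 1/6
  weight(X=2) = 1/3
Total weight = 1/6 + 1/3 = 1/2
P(X=1 | obs) = 1/6 / 1/2 = 1/3
P(X=2 | obs) = 1/3 / 1/2 = 2/3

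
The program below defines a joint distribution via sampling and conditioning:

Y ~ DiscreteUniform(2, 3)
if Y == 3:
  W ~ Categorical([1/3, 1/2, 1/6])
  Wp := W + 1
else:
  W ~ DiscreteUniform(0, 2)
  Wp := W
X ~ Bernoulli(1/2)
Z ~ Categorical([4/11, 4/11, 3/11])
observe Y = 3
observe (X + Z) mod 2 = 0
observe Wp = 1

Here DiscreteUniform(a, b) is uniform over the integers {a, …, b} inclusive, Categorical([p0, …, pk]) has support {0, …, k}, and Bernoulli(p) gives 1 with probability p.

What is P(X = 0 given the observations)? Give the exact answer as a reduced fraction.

P(X = 0 | obs) = 7/11

Enumerate traces; 3 have nonzero weight after conditioning:
  (Y=3, W=0, X=0, Z=0) weight 1/33
  (Y=3, W=0, X=0, Z=2) weight 1/44
  (Y=3, W=0, X=1, Z=1) weight 1/33
Group by X:
  weight(X=0) = 7/132
  weight(X=1) = 1/33
Total weight = 7/132 + 1/33 = 1/12
P(X=0 | obs) = 7/132 / 1/12 = 7/11
P(X=1 | obs) = 1/33 / 1/12 = 4/11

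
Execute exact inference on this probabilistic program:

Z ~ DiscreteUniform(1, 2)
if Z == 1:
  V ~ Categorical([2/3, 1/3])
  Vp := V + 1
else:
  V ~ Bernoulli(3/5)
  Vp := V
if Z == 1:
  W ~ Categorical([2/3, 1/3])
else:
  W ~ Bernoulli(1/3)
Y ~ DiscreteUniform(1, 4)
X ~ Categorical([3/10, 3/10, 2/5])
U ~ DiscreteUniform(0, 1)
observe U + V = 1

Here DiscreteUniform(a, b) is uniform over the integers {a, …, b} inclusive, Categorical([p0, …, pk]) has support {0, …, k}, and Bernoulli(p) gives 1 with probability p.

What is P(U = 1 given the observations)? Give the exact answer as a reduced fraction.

Enumerate traces; 96 have nonzero weight after conditioning:
  (Z=1, V=0, W=0, Y=1, X=0, U=1) weight 1/120
  (Z=1, V=0, W=0, Y=1, X=1, U=1) weight 1/120
  (Z=1, V=0, W=0, Y=1, X=2, U=1) weight 1/90
  (Z=1, V=0, W=0, Y=2, X=0, U=1) weight 1/120
  (Z=1, V=0, W=0, Y=2, X=1, U=1) weight 1/120
  (Z=1, V=0, W=0, Y=2, X=2, U=1) weight 1/90
  (Z=1, V=0, W=0, Y=3, X=0, U=1) weight 1/120
  (Z=1, V=0, W=0, Y=3, X=1, U=1) weight 1/120
  (Z=1, V=1, W=0, Y=1, X=0, U=0) weight 1/240
  … 87 more
Group by U:
  weight(U=0) = 7/30
  weight(U=1) = 4/15
Total weight = 7/30 + 4/15 = 1/2
P(U=0 | obs) = 7/30 / 1/2 = 7/15
P(U=1 | obs) = 4/15 / 1/2 = 8/15

P(U = 1 | obs) = 8/15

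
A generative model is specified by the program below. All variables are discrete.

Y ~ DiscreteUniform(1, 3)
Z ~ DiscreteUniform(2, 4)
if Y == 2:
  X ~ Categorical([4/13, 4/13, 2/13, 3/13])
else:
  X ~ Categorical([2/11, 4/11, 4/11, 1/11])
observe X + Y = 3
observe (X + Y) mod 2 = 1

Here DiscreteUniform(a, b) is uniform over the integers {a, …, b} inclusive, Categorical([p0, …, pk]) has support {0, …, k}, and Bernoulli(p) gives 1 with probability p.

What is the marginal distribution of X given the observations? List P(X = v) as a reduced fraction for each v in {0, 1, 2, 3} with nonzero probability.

P(X=0) = 13/61, P(X=1) = 22/61, P(X=2) = 26/61

Enumerate traces; 9 have nonzero weight after conditioning:
  (Y=1, Z=2, X=2) weight 4/99
  (Y=1, Z=3, X=2) weight 4/99
  (Y=1, Z=4, X=2) weight 4/99
  (Y=2, Z=2, X=1) weight 4/117
  (Y=2, Z=3, X=1) weight 4/117
  (Y=2, Z=4, X=1) weight 4/117
  (Y=3, Z=2, X=0) weight 2/99
  (Y=3, Z=3, X=0) weight 2/99
  … 1 more
Group by X:
  weight(X=0) = 2/33
  weight(X=1) = 4/39
  weight(X=2) = 4/33
Total weight = 2/33 + 4/39 + 4/33 = 122/429
P(X=0 | obs) = 2/33 / 122/429 = 13/61
P(X=1 | obs) = 4/39 / 122/429 = 22/61
P(X=2 | obs) = 4/33 / 122/429 = 26/61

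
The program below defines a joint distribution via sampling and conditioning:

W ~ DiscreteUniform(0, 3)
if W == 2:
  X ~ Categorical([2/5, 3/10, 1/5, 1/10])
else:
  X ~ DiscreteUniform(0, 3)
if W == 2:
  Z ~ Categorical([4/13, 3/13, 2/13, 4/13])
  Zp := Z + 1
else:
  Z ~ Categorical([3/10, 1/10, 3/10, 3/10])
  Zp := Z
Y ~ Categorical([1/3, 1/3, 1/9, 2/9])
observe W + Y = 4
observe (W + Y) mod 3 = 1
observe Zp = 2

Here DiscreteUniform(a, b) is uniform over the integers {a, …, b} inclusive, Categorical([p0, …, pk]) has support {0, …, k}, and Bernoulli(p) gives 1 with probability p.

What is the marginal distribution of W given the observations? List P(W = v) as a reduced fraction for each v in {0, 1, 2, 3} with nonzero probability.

P(W=1) = 26/75, P(W=2) = 2/15, P(W=3) = 13/25

Enumerate traces; 12 have nonzero weight after conditioning:
  (W=1, X=0, Z=2, Y=3) weight 1/240
  (W=1, X=1, Z=2, Y=3) weight 1/240
  (W=1, X=2, Z=2, Y=3) weight 1/240
  (W=1, X=3, Z=2, Y=3) weight 1/240
  (W=2, X=0, Z=1, Y=2) weight 1/390
  (W=2, X=1, Z=1, Y=2) weight 1/520
  (W=2, X=2, Z=1, Y=2) weight 1/780
  (W=2, X=3, Z=1, Y=2) weight 1/1560
  (W=3, X=0, Z=2, Y=1) weight 1/160
  … 3 more
Group by W:
  weight(W=1) = 1/60
  weight(W=2) = 1/156
  weight(W=3) = 1/40
Total weight = 1/60 + 1/156 + 1/40 = 5/104
P(W=1 | obs) = 1/60 / 5/104 = 26/75
P(W=2 | obs) = 1/156 / 5/104 = 2/15
P(W=3 | obs) = 1/40 / 5/104 = 13/25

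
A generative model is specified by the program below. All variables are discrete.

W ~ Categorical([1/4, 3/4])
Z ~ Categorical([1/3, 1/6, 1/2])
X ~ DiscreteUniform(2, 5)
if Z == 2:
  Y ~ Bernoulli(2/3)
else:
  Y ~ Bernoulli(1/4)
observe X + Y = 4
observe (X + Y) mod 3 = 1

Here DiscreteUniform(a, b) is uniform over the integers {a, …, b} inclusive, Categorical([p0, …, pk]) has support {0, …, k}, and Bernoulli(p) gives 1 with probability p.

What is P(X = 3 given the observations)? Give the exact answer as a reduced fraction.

Enumerate traces; 12 have nonzero weight after conditioning:
  (W=0, Z=0, X=3, Y=1) weight 1/192
  (W=0, Z=0, X=4, Y=0) weight 1/64
  (W=0, Z=1, X=3, Y=1) weight 1/384
  (W=0, Z=1, X=4, Y=0) weight 1/128
  (W=0, Z=2, X=3, Y=1) weight 1/48
  (W=0, Z=2, X=4, Y=0) weight 1/96
  (W=1, Z=0, X=3, Y=1) weight 1/64
  (W=1, Z=0, X=4, Y=0) weight 3/64
  … 4 more
Group by X:
  weight(X=3) = 11/96
  weight(X=4) = 13/96
Total weight = 11/96 + 13/96 = 1/4
P(X=3 | obs) = 11/96 / 1/4 = 11/24
P(X=4 | obs) = 13/96 / 1/4 = 13/24

P(X = 3 | obs) = 11/24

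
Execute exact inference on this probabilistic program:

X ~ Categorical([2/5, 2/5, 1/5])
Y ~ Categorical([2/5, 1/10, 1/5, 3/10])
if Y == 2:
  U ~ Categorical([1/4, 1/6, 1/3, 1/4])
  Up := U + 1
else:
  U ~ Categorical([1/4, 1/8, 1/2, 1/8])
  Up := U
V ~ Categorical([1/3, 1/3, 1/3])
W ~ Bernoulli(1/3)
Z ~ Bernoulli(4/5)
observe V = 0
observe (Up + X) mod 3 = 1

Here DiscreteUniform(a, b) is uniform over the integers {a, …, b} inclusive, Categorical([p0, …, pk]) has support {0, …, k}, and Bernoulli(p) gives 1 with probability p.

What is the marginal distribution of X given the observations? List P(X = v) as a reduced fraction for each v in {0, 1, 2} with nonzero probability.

Enumerate traces; 64 have nonzero weight after conditioning:
  (X=0, Y=0, U=1, V=0, W=0, Z=0) weight 1/1125
  (X=0, Y=0, U=1, V=0, W=0, Z=1) weight 4/1125
  (X=0, Y=0, U=1, V=0, W=1, Z=0) weight 1/2250
  (X=0, Y=0, U=1, V=0, W=1, Z=1) weight 2/1125
  (X=0, Y=1, U=1, V=0, W=0, Z=0) weight 1/4500
  (X=0, Y=1, U=1, V=0, W=0, Z=1) weight 1/1125
  (X=0, Y=1, U=1, V=0, W=1, Z=0) weight 1/9000
  (X=0, Y=1, U=1, V=0, W=1, Z=1) weight 1/2250
  (X=1, Y=0, U=0, V=0, W=0, Z=0) weight 2/1125
  (X=2, Y=0, U=2, V=0, W=0, Z=0) weight 2/1125
  … 54 more
Group by X:
  weight(X=0) = 2/75
  weight(X=1) = 11/225
  weight(X=2) = 13/450
Total weight = 2/75 + 11/225 + 13/450 = 47/450
P(X=0 | obs) = 2/75 / 47/450 = 12/47
P(X=1 | obs) = 11/225 / 47/450 = 22/47
P(X=2 | obs) = 13/450 / 47/450 = 13/47

P(X=0) = 12/47, P(X=1) = 22/47, P(X=2) = 13/47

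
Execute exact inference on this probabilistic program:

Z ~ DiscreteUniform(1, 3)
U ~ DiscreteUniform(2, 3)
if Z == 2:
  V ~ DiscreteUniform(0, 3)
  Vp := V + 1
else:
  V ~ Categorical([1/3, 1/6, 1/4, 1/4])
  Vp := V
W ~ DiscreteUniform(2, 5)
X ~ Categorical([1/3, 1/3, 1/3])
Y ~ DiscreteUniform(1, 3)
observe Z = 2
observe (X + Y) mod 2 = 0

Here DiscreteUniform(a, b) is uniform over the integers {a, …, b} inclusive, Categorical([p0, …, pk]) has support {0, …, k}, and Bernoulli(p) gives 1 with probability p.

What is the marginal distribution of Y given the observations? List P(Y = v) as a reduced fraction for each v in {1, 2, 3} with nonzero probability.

P(Y=1) = 1/4, P(Y=2) = 1/2, P(Y=3) = 1/4

Enumerate traces; 128 have nonzero weight after conditioning:
  (Z=2, U=2, V=0, W=2, X=0, Y=2) weight 1/864
  (Z=2, U=2, V=0, W=2, X=1, Y=1) weight 1/864
  (Z=2, U=2, V=0, W=2, X=1, Y=3) weight 1/864
  (Z=2, U=2, V=0, W=2, X=2, Y=2) weight 1/864
  (Z=2, U=2, V=0, W=3, X=0, Y=2) weight 1/864
  (Z=2, U=2, V=0, W=3, X=1, Y=1) weight 1/864
  (Z=2, U=2, V=0, W=3, X=1, Y=3) weight 1/864
  (Z=2, U=2, V=0, W=3, X=2, Y=2) weight 1/864
  … 120 more
Group by Y:
  weight(Y=1) = 1/27
  weight(Y=2) = 2/27
  weight(Y=3) = 1/27
Total weight = 1/27 + 2/27 + 1/27 = 4/27
P(Y=1 | obs) = 1/27 / 4/27 = 1/4
P(Y=2 | obs) = 2/27 / 4/27 = 1/2
P(Y=3 | obs) = 1/27 / 4/27 = 1/4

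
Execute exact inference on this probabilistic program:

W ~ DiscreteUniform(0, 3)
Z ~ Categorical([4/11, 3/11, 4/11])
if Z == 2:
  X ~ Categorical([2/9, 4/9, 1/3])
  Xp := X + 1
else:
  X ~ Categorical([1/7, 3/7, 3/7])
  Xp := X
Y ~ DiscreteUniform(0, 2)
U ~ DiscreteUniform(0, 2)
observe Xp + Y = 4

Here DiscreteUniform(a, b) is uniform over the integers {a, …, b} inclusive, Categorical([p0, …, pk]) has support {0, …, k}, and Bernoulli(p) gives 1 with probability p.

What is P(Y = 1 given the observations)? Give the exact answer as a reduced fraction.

Enumerate traces; 48 have nonzero weight after conditioning:
  (W=0, Z=0, X=2, Y=2, U=0) weight 1/231
  (W=0, Z=0, X=2, Y=2, U=1) weight 1/231
  (W=0, Z=0, X=2, Y=2, U=2) weight 1/231
  (W=0, Z=1, X=2, Y=2, U=0) weight 1/308
  (W=0, Z=1, X=2, Y=2, U=1) weight 1/308
  (W=0, Z=1, X=2, Y=2, U=2) weight 1/308
  (W=0, Z=2, X=1, Y=2, U=0) weight 4/891
  (W=0, Z=2, X=1, Y=2, U=1) weight 4/891
  (W=0, Z=2, X=2, Y=1, U=0) weight 1/297
  … 39 more
Group by Y:
  weight(Y=1) = 4/99
  weight(Y=2) = 43/297
Total weight = 4/99 + 43/297 = 5/27
P(Y=1 | obs) = 4/99 / 5/27 = 12/55
P(Y=2 | obs) = 43/297 / 5/27 = 43/55

P(Y = 1 | obs) = 12/55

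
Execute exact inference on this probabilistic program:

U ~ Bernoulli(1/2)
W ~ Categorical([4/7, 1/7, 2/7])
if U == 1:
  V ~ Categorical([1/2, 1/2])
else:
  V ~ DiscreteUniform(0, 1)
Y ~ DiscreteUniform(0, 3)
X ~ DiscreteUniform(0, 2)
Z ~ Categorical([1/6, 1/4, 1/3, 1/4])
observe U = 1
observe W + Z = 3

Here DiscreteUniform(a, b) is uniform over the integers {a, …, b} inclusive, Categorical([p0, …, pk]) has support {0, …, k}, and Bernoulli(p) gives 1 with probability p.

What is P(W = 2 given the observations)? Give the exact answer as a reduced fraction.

P(W = 2 | obs) = 3/11

Enumerate traces; 72 have nonzero weight after conditioning:
  (U=1, W=0, V=0, Y=0, X=0, Z=3) weight 1/336
  (U=1, W=0, V=0, Y=0, X=1, Z=3) weight 1/336
  (U=1, W=0, V=0, Y=0, X=2, Z=3) weight 1/336
  (U=1, W=0, V=0, Y=1, X=0, Z=3) weight 1/336
  (U=1, W=0, V=0, Y=1, X=1, Z=3) weight 1/336
  (U=1, W=0, V=0, Y=1, X=2, Z=3) weight 1/336
  (U=1, W=0, V=0, Y=2, X=0, Z=3) weight 1/336
  (U=1, W=0, V=0, Y=2, X=1, Z=3) weight 1/336
  (U=1, W=1, V=0, Y=0, X=0, Z=2) weight 1/1008
  (U=1, W=2, V=0, Y=0, X=0, Z=1) weight 1/672
  … 62 more
Group by W:
  weight(W=0) = 1/14
  weight(W=1) = 1/42
  weight(W=2) = 1/28
Total weight = 1/14 + 1/42 + 1/28 = 11/84
P(W=0 | obs) = 1/14 / 11/84 = 6/11
P(W=1 | obs) = 1/42 / 11/84 = 2/11
P(W=2 | obs) = 1/28 / 11/84 = 3/11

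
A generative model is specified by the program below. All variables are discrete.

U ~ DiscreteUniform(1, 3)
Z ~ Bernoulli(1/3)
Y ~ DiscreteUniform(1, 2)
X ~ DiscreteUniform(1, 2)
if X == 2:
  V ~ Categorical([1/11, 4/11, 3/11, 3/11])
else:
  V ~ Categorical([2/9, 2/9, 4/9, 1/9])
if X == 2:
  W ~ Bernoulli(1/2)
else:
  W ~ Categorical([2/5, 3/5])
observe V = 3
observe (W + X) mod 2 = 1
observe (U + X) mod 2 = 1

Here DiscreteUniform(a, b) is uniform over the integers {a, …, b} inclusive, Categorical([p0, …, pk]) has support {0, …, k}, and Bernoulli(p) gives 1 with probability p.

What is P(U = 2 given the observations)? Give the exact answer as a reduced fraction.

P(U = 2 | obs) = 22/157

Enumerate traces; 12 have nonzero weight after conditioning:
  (U=1, Z=0, Y=1, X=2, V=3, W=1) weight 1/132
  (U=1, Z=0, Y=2, X=2, V=3, W=1) weight 1/132
  (U=1, Z=1, Y=1, X=2, V=3, W=1) weight 1/264
  (U=1, Z=1, Y=2, X=2, V=3, W=1) weight 1/264
  (U=2, Z=0, Y=1, X=1, V=3, W=0) weight 1/405
  (U=2, Z=0, Y=2, X=1, V=3, W=0) weight 1/405
  (U=2, Z=1, Y=1, X=1, V=3, W=0) weight 1/810
  (U=2, Z=1, Y=2, X=1, V=3, W=0) weight 1/810
  (U=3, Z=0, Y=1, X=2, V=3, W=1) weight 1/132
  … 3 more
Group by U:
  weight(U=1) = 1/44
  weight(U=2) = 1/135
  weight(U=3) = 1/44
Total weight = 1/44 + 1/135 + 1/44 = 157/2970
P(U=1 | obs) = 1/44 / 157/2970 = 135/314
P(U=2 | obs) = 1/135 / 157/2970 = 22/157
P(U=3 | obs) = 1/44 / 157/2970 = 135/314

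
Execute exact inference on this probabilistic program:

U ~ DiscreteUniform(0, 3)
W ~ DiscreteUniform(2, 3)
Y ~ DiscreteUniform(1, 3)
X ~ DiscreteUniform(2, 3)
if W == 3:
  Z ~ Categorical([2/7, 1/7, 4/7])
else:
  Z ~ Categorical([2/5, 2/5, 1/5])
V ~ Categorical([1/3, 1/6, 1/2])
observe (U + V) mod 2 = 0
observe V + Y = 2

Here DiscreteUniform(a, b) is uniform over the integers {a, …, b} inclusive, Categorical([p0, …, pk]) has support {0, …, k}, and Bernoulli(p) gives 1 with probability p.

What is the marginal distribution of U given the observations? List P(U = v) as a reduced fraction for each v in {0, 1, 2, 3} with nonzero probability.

P(U=0) = 1/3, P(U=1) = 1/6, P(U=2) = 1/3, P(U=3) = 1/6

Enumerate traces; 48 have nonzero weight after conditioning:
  (U=0, W=2, Y=2, X=2, Z=0, V=0) weight 1/360
  (U=0, W=2, Y=2, X=2, Z=1, V=0) weight 1/360
  (U=0, W=2, Y=2, X=2, Z=2, V=0) weight 1/720
  (U=0, W=2, Y=2, X=3, Z=0, V=0) weight 1/360
  (U=0, W=2, Y=2, X=3, Z=1, V=0) weight 1/360
  (U=0, W=2, Y=2, X=3, Z=2, V=0) weight 1/720
  (U=0, W=3, Y=2, X=2, Z=0, V=0) weight 1/504
  (U=0, W=3, Y=2, X=2, Z=1, V=0) weight 1/1008
  (U=1, W=2, Y=1, X=2, Z=0, V=1) weight 1/720
  (U=2, W=2, Y=2, X=2, Z=0, V=0) weight 1/360
  … 38 more
Group by U:
  weight(U=0) = 1/36
  weight(U=1) = 1/72
  weight(U=2) = 1/36
  weight(U=3) = 1/72
Total weight = 1/36 + 1/72 + 1/36 + 1/72 = 1/12
P(U=0 | obs) = 1/36 / 1/12 = 1/3
P(U=1 | obs) = 1/72 / 1/12 = 1/6
P(U=2 | obs) = 1/36 / 1/12 = 1/3
P(U=3 | obs) = 1/72 / 1/12 = 1/6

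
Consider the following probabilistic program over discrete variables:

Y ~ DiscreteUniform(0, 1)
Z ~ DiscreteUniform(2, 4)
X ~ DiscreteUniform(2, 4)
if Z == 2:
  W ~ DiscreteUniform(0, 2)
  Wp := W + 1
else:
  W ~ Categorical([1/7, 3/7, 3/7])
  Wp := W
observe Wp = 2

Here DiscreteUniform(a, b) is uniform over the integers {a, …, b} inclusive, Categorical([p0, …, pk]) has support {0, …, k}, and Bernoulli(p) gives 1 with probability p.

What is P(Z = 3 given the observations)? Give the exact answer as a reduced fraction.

Enumerate traces; 18 have nonzero weight after conditioning:
  (Y=0, Z=2, X=2, W=1) weight 1/54
  (Y=0, Z=2, X=3, W=1) weight 1/54
  (Y=0, Z=2, X=4, W=1) weight 1/54
  (Y=0, Z=3, X=2, W=2) weight 1/42
  (Y=0, Z=3, X=3, W=2) weight 1/42
  (Y=0, Z=3, X=4, W=2) weight 1/42
  (Y=0, Z=4, X=2, W=2) weight 1/42
  (Y=0, Z=4, X=3, W=2) weight 1/42
  … 10 more
Group by Z:
  weight(Z=2) = 1/9
  weight(Z=3) = 1/7
  weight(Z=4) = 1/7
Total weight = 1/9 + 1/7 + 1/7 = 25/63
P(Z=2 | obs) = 1/9 / 25/63 = 7/25
P(Z=3 | obs) = 1/7 / 25/63 = 9/25
P(Z=4 | obs) = 1/7 / 25/63 = 9/25

P(Z = 3 | obs) = 9/25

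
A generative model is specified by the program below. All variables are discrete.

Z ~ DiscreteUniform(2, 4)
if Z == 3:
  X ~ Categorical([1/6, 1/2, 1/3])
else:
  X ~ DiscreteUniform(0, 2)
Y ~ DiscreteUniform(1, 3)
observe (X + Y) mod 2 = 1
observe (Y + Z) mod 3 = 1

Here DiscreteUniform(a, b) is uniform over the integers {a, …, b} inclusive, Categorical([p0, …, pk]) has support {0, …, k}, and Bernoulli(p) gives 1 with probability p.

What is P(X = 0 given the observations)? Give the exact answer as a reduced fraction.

Enumerate traces; 5 have nonzero weight after conditioning:
  (Z=2, X=1, Y=2) weight 1/27
  (Z=3, X=0, Y=1) weight 1/54
  (Z=3, X=2, Y=1) weight 1/27
  (Z=4, X=0, Y=3) weight 1/27
  (Z=4, X=2, Y=3) weight 1/27
Group by X:
  weight(X=0) = 1/18
  weight(X=1) = 1/27
  weight(X=2) = 2/27
Total weight = 1/18 + 1/27 + 2/27 = 1/6
P(X=0 | obs) = 1/18 / 1/6 = 1/3
P(X=1 | obs) = 1/27 / 1/6 = 2/9
P(X=2 | obs) = 2/27 / 1/6 = 4/9

P(X = 0 | obs) = 1/3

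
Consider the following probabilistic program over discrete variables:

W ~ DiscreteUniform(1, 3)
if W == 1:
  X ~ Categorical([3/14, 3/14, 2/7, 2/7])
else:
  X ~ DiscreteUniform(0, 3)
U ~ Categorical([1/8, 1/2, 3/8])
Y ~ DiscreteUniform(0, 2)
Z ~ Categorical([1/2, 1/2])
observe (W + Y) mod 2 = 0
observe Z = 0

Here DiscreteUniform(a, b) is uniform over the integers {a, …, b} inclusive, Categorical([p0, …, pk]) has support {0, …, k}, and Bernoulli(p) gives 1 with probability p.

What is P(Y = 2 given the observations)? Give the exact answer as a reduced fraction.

Enumerate traces; 48 have nonzero weight after conditioning:
  (W=1, X=0, U=0, Y=1, Z=0) weight 1/672
  (W=1, X=0, U=1, Y=1, Z=0) weight 1/168
  (W=1, X=0, U=2, Y=1, Z=0) weight 1/224
  (W=1, X=1, U=0, Y=1, Z=0) weight 1/672
  (W=1, X=1, U=1, Y=1, Z=0) weight 1/168
  (W=1, X=1, U=2, Y=1, Z=0) weight 1/224
  (W=1, X=2, U=0, Y=1, Z=0) weight 1/504
  (W=1, X=2, U=1, Y=1, Z=0) weight 1/126
  (W=2, X=0, U=0, Y=0, Z=0) weight 1/576
  (W=2, X=0, U=0, Y=2, Z=0) weight 1/576
  … 38 more
Group by Y:
  weight(Y=0) = 1/18
  weight(Y=1) = 1/9
  weight(Y=2) = 1/18
Total weight = 1/18 + 1/9 + 1/18 = 2/9
P(Y=0 | obs) = 1/18 / 2/9 = 1/4
P(Y=1 | obs) = 1/9 / 2/9 = 1/2
P(Y=2 | obs) = 1/18 / 2/9 = 1/4

P(Y = 2 | obs) = 1/4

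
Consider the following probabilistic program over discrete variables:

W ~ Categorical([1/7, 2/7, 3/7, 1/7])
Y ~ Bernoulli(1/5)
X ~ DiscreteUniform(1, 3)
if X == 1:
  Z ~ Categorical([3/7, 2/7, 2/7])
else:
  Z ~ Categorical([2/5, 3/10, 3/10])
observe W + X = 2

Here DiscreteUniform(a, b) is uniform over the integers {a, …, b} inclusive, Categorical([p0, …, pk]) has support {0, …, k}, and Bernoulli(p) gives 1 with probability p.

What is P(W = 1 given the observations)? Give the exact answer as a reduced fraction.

Enumerate traces; 12 have nonzero weight after conditioning:
  (W=0, Y=0, X=2, Z=0) weight 8/525
  (W=0, Y=0, X=2, Z=1) weight 2/175
  (W=0, Y=0, X=2, Z=2) weight 2/175
  (W=0, Y=1, X=2, Z=0) weight 2/525
  (W=0, Y=1, X=2, Z=1) weight 1/350
  (W=0, Y=1, X=2, Z=2) weight 1/350
  (W=1, Y=0, X=1, Z=0) weight 8/245
  (W=1, Y=0, X=1, Z=1) weight 16/735
  … 4 more
Group by W:
  weight(W=0) = 1/21
  weight(W=1) = 2/21
Total weight = 1/21 + 2/21 = 1/7
P(W=0 | obs) = 1/21 / 1/7 = 1/3
P(W=1 | obs) = 2/21 / 1/7 = 2/3

P(W = 1 | obs) = 2/3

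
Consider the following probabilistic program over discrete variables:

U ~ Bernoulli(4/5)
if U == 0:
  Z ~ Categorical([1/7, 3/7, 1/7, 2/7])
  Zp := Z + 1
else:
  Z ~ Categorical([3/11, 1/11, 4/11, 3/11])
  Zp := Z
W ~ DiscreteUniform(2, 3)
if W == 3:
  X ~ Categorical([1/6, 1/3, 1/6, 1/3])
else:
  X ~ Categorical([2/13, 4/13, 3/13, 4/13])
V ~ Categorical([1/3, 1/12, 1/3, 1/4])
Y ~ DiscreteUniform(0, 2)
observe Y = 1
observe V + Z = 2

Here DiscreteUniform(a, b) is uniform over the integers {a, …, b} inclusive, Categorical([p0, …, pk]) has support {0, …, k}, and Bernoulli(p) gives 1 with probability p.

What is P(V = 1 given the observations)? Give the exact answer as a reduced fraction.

P(V = 1 | obs) = 61/933

Enumerate traces; 48 have nonzero weight after conditioning:
  (U=0, Z=0, W=2, X=0, V=2, Y=1) weight 1/4095
  (U=0, Z=0, W=2, X=1, V=2, Y=1) weight 2/4095
  (U=0, Z=0, W=2, X=2, V=2, Y=1) weight 1/2730
  (U=0, Z=0, W=2, X=3, V=2, Y=1) weight 2/4095
  (U=0, Z=0, W=3, X=0, V=2, Y=1) weight 1/3780
  (U=0, Z=0, W=3, X=1, V=2, Y=1) weight 1/1890
  (U=0, Z=0, W=3, X=2, V=2, Y=1) weight 1/3780
  (U=0, Z=0, W=3, X=3, V=2, Y=1) weight 1/1890
  (U=0, Z=1, W=2, X=0, V=1, Y=1) weight 1/5460
  (U=0, Z=2, W=2, X=0, V=0, Y=1) weight 1/4095
  … 38 more
Group by V:
  weight(V=0) = 41/1155
  weight(V=1) = 61/13860
  weight(V=2) = 19/693
Total weight = 41/1155 + 61/13860 + 19/693 = 311/4620
P(V=0 | obs) = 41/1155 / 311/4620 = 164/311
P(V=1 | obs) = 61/13860 / 311/4620 = 61/933
P(V=2 | obs) = 19/693 / 311/4620 = 380/933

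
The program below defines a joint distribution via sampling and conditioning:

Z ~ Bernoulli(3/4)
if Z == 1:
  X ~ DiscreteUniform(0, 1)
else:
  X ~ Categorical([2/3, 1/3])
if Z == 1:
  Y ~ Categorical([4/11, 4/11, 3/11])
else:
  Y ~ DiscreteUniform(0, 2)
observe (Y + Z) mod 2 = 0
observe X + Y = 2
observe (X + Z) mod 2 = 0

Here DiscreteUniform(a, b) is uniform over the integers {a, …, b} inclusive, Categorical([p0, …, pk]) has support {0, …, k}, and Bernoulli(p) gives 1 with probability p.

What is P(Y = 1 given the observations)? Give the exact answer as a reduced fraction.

Enumerate traces; 2 have nonzero weight after conditioning:
  (Z=0, X=0, Y=2) weight 1/18
  (Z=1, X=1, Y=1) weight 3/22
Group by Y:
  weight(Y=1) = 3/22
  weight(Y=2) = 1/18
Total weight = 3/22 + 1/18 = 19/99
P(Y=1 | obs) = 3/22 / 19/99 = 27/38
P(Y=2 | obs) = 1/18 / 19/99 = 11/38

P(Y = 1 | obs) = 27/38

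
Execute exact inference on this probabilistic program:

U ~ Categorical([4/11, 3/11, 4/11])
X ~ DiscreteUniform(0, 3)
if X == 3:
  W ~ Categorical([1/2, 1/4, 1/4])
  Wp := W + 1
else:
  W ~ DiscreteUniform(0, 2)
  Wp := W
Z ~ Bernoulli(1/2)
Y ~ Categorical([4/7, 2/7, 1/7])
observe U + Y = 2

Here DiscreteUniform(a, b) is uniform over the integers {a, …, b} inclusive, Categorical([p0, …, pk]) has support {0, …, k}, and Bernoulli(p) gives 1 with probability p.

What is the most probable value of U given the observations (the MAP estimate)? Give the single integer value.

Enumerate traces; 72 have nonzero weight after conditioning:
  (U=0, X=0, W=0, Z=0, Y=2) weight 1/462
  (U=0, X=0, W=0, Z=1, Y=2) weight 1/462
  (U=0, X=0, W=1, Z=0, Y=2) weight 1/462
  (U=0, X=0, W=1, Z=1, Y=2) weight 1/462
  (U=0, X=0, W=2, Z=0, Y=2) weight 1/462
  (U=0, X=0, W=2, Z=1, Y=2) weight 1/462
  (U=0, X=1, W=0, Z=0, Y=2) weight 1/462
  (U=0, X=1, W=0, Z=1, Y=2) weight 1/462
  (U=1, X=0, W=0, Z=0, Y=1) weight 1/308
  (U=2, X=0, W=0, Z=0, Y=0) weight 2/231
  … 62 more
Group by U:
  weight(U=0) = 4/77
  weight(U=1) = 6/77
  weight(U=2) = 16/77
Total weight = 4/77 + 6/77 + 16/77 = 26/77
P(U=0 | obs) = 4/77 / 26/77 = 2/13
P(U=1 | obs) = 6/77 / 26/77 = 3/13
P(U=2 | obs) = 16/77 / 26/77 = 8/13
argmax = 2

argmax_v P(U = v | obs) = 2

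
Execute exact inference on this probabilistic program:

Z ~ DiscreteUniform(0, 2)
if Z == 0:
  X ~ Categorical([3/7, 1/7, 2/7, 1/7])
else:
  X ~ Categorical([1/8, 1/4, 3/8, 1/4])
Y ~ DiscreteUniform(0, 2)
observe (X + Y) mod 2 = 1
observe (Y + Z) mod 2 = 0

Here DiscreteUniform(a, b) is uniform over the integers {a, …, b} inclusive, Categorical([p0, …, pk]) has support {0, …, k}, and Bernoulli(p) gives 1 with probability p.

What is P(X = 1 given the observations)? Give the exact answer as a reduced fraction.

P(X = 1 | obs) = 11/29

Enumerate traces; 10 have nonzero weight after conditioning:
  (Z=0, X=1, Y=0) weight 1/63
  (Z=0, X=1, Y=2) weight 1/63
  (Z=0, X=3, Y=0) weight 1/63
  (Z=0, X=3, Y=2) weight 1/63
  (Z=1, X=0, Y=1) weight 1/72
  (Z=1, X=2, Y=1) weight 1/24
  (Z=2, X=1, Y=0) weight 1/36
  (Z=2, X=1, Y=2) weight 1/36
  … 2 more
Group by X:
  weight(X=0) = 1/72
  weight(X=1) = 11/126
  weight(X=2) = 1/24
  weight(X=3) = 11/126
Total weight = 1/72 + 11/126 + 1/24 + 11/126 = 29/126
P(X=0 | obs) = 1/72 / 29/126 = 7/116
P(X=1 | obs) = 11/126 / 29/126 = 11/29
P(X=2 | obs) = 1/24 / 29/126 = 21/116
P(X=3 | obs) = 11/126 / 29/126 = 11/29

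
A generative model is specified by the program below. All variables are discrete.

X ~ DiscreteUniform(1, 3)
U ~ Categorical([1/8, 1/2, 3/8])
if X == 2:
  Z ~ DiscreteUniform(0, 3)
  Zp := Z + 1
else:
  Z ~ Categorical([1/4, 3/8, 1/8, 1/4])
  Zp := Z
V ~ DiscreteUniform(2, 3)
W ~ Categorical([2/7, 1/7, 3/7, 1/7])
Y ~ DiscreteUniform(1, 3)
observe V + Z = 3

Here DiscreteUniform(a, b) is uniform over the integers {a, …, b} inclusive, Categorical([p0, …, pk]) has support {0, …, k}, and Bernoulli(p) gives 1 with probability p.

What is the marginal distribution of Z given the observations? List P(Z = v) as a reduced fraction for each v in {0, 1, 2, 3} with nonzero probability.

P(Z=0) = 3/7, P(Z=1) = 4/7

Enumerate traces; 216 have nonzero weight after conditioning:
  (X=1, U=0, Z=0, V=3, W=0, Y=1) weight 1/2016
  (X=1, U=0, Z=0, V=3, W=0, Y=2) weight 1/2016
  (X=1, U=0, Z=0, V=3, W=0, Y=3) weight 1/2016
  (X=1, U=0, Z=0, V=3, W=1, Y=1) weight 1/4032
  (X=1, U=0, Z=0, V=3, W=1, Y=2) weight 1/4032
  (X=1, U=0, Z=0, V=3, W=1, Y=3) weight 1/4032
  (X=1, U=0, Z=0, V=3, W=2, Y=1) weight 1/1344
  (X=1, U=0, Z=0, V=3, W=2, Y=2) weight 1/1344
  (X=1, U=0, Z=1, V=2, W=0, Y=1) weight 1/1344
  … 207 more
Group by Z:
  weight(Z=0) = 1/8
  weight(Z=1) = 1/6
Total weight = 1/8 + 1/6 = 7/24
P(Z=0 | obs) = 1/8 / 7/24 = 3/7
P(Z=1 | obs) = 1/6 / 7/24 = 4/7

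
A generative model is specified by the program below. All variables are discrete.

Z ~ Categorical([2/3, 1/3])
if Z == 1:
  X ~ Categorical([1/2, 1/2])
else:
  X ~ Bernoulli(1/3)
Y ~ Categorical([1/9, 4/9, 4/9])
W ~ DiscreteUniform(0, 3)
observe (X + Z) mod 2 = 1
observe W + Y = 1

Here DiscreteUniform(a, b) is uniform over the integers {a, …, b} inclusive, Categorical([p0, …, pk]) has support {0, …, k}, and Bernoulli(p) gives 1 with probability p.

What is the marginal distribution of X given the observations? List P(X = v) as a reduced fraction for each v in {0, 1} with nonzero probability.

Enumerate traces; 4 have nonzero weight after conditioning:
  (Z=0, X=1, Y=0, W=1) weight 1/162
  (Z=0, X=1, Y=1, W=0) weight 2/81
  (Z=1, X=0, Y=0, W=1) weight 1/216
  (Z=1, X=0, Y=1, W=0) weight 1/54
Group by X:
  weight(X=0) = 5/216
  weight(X=1) = 5/162
Total weight = 5/216 + 5/162 = 35/648
P(X=0 | obs) = 5/216 / 35/648 = 3/7
P(X=1 | obs) = 5/162 / 35/648 = 4/7

P(X=0) = 3/7, P(X=1) = 4/7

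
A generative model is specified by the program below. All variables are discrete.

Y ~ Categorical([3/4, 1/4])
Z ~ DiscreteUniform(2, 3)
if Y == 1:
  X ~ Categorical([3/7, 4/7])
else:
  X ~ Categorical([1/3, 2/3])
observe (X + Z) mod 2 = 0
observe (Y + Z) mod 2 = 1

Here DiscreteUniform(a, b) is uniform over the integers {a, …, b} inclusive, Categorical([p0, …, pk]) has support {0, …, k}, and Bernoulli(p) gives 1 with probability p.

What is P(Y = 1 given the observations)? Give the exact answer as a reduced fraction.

P(Y = 1 | obs) = 3/17

Enumerate traces; 2 have nonzero weight after conditioning:
  (Y=0, Z=3, X=1) weight 1/4
  (Y=1, Z=2, X=0) weight 3/56
Group by Y:
  weight(Y=0) = 1/4
  weight(Y=1) = 3/56
Total weight = 1/4 + 3/56 = 17/56
P(Y=0 | obs) = 1/4 / 17/56 = 14/17
P(Y=1 | obs) = 3/56 / 17/56 = 3/17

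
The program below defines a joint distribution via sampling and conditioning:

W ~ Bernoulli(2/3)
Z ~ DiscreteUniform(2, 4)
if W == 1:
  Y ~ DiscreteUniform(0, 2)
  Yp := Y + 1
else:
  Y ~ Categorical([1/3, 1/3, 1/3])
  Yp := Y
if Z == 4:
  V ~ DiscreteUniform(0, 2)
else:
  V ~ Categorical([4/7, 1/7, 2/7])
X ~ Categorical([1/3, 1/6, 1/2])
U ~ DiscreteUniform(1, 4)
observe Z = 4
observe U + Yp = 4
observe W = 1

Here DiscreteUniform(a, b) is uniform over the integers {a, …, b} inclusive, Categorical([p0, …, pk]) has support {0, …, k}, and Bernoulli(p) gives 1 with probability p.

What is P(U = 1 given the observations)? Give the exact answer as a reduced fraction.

Enumerate traces; 27 have nonzero weight after conditioning:
  (W=1, Z=4, Y=0, V=0, X=0, U=3) weight 1/486
  (W=1, Z=4, Y=0, V=0, X=1, U=3) weight 1/972
  (W=1, Z=4, Y=0, V=0, X=2, U=3) weight 1/324
  (W=1, Z=4, Y=0, V=1, X=0, U=3) weight 1/486
  (W=1, Z=4, Y=0, V=1, X=1, U=3) weight 1/972
  (W=1, Z=4, Y=0, V=1, X=2, U=3) weight 1/324
  (W=1, Z=4, Y=0, V=2, X=0, U=3) weight 1/486
  (W=1, Z=4, Y=0, V=2, X=1, U=3) weight 1/972
  (W=1, Z=4, Y=1, V=0, X=0, U=2) weight 1/486
  (W=1, Z=4, Y=2, V=0, X=0, U=1) weight 1/486
  … 17 more
Group by U:
  weight(U=1) = 1/54
  weight(U=2) = 1/54
  weight(U=3) = 1/54
Total weight = 1/54 + 1/54 + 1/54 = 1/18
P(U=1 | obs) = 1/54 / 1/18 = 1/3
P(U=2 | obs) = 1/54 / 1/18 = 1/3
P(U=3 | obs) = 1/54 / 1/18 = 1/3

P(U = 1 | obs) = 1/3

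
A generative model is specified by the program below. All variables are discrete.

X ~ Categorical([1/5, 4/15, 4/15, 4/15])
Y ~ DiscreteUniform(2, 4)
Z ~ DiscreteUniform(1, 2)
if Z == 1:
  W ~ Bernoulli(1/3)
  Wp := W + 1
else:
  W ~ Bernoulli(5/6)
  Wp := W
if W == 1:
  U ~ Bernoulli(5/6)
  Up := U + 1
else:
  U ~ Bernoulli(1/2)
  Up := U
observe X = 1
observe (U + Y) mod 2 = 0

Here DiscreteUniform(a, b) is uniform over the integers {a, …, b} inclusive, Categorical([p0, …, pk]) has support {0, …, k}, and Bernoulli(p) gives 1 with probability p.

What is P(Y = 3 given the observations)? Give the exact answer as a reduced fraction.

P(Y = 3 | obs) = 25/47

Enumerate traces; 12 have nonzero weight after conditioning:
  (X=1, Y=2, Z=1, W=0, U=0) weight 2/135
  (X=1, Y=2, Z=1, W=1, U=0) weight 1/405
  (X=1, Y=2, Z=2, W=0, U=0) weight 1/270
  (X=1, Y=2, Z=2, W=1, U=0) weight 1/162
  (X=1, Y=3, Z=1, W=0, U=1) weight 2/135
  (X=1, Y=3, Z=1, W=1, U=1) weight 1/81
  (X=1, Y=3, Z=2, W=0, U=1) weight 1/270
  (X=1, Y=3, Z=2, W=1, U=1) weight 5/162
  (X=1, Y=4, Z=1, W=0, U=0) weight 2/135
  … 3 more
Group by Y:
  weight(Y=2) = 11/405
  weight(Y=3) = 5/81
  weight(Y=4) = 11/405
Total weight = 11/405 + 5/81 + 11/405 = 47/405
P(Y=2 | obs) = 11/405 / 47/405 = 11/47
P(Y=3 | obs) = 5/81 / 47/405 = 25/47
P(Y=4 | obs) = 11/405 / 47/405 = 11/47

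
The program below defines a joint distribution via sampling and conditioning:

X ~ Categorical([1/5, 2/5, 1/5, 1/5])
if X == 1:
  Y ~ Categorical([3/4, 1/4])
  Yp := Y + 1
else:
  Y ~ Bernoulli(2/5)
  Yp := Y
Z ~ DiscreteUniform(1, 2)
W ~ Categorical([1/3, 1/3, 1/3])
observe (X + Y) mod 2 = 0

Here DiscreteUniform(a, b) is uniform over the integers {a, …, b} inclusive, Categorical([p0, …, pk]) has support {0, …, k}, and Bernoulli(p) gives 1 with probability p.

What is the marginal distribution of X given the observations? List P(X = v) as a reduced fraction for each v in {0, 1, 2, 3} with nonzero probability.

P(X=0) = 2/7, P(X=1) = 5/21, P(X=2) = 2/7, P(X=3) = 4/21

Enumerate traces; 24 have nonzero weight after conditioning:
  (X=0, Y=0, Z=1, W=0) weight 1/50
  (X=0, Y=0, Z=1, W=1) weight 1/50
  (X=0, Y=0, Z=1, W=2) weight 1/50
  (X=0, Y=0, Z=2, W=0) weight 1/50
  (X=0, Y=0, Z=2, W=1) weight 1/50
  (X=0, Y=0, Z=2, W=2) weight 1/50
  (X=1, Y=1, Z=1, W=0) weight 1/60
  (X=1, Y=1, Z=1, W=1) weight 1/60
  (X=2, Y=0, Z=1, W=0) weight 1/50
  (X=3, Y=1, Z=1, W=0) weight 1/75
  … 14 more
Group by X:
  weight(X=0) = 3/25
  weight(X=1) = 1/10
  weight(X=2) = 3/25
  weight(X=3) = 2/25
Total weight = 3/25 + 1/10 + 3/25 + 2/25 = 21/50
P(X=0 | obs) = 3/25 / 21/50 = 2/7
P(X=1 | obs) = 1/10 / 21/50 = 5/21
P(X=2 | obs) = 3/25 / 21/50 = 2/7
P(X=3 | obs) = 2/25 / 21/50 = 4/21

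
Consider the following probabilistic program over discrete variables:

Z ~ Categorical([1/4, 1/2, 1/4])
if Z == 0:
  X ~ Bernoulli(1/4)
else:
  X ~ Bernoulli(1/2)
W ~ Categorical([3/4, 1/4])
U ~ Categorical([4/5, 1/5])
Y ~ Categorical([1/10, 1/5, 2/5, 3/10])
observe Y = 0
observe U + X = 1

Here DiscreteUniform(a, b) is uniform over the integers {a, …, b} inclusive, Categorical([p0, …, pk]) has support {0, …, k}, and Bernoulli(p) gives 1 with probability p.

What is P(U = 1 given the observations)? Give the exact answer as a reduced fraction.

Enumerate traces; 12 have nonzero weight after conditioning:
  (Z=0, X=0, W=0, U=1, Y=0) weight 9/3200
  (Z=0, X=0, W=1, U=1, Y=0) weight 3/3200
  (Z=0, X=1, W=0, U=0, Y=0) weight 3/800
  (Z=0, X=1, W=1, U=0, Y=0) weight 1/800
  (Z=1, X=0, W=0, U=1, Y=0) weight 3/800
  (Z=1, X=0, W=1, U=1, Y=0) weight 1/800
  (Z=1, X=1, W=0, U=0, Y=0) weight 3/200
  (Z=1, X=1, W=1, U=0, Y=0) weight 1/200
  … 4 more
Group by U:
  weight(U=0) = 7/200
  weight(U=1) = 9/800
Total weight = 7/200 + 9/800 = 37/800
P(U=0 | obs) = 7/200 / 37/800 = 28/37
P(U=1 | obs) = 9/800 / 37/800 = 9/37

P(U = 1 | obs) = 9/37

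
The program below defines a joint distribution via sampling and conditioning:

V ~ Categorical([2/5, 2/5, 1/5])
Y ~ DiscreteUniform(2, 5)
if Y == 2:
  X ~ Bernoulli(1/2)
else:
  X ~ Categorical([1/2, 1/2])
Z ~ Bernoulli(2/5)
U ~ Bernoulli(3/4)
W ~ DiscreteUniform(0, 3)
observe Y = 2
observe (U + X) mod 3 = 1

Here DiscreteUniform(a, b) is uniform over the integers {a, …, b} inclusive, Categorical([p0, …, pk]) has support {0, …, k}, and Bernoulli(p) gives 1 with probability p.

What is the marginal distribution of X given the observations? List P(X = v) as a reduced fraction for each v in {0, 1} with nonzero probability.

P(X=0) = 3/4, P(X=1) = 1/4

Enumerate traces; 48 have nonzero weight after conditioning:
  (V=0, Y=2, X=0, Z=0, U=1, W=0) weight 9/1600
  (V=0, Y=2, X=0, Z=0, U=1, W=1) weight 9/1600
  (V=0, Y=2, X=0, Z=0, U=1, W=2) weight 9/1600
  (V=0, Y=2, X=0, Z=0, U=1, W=3) weight 9/1600
  (V=0, Y=2, X=0, Z=1, U=1, W=0) weight 3/800
  (V=0, Y=2, X=0, Z=1, U=1, W=1) weight 3/800
  (V=0, Y=2, X=0, Z=1, U=1, W=2) weight 3/800
  (V=0, Y=2, X=0, Z=1, U=1, W=3) weight 3/800
  (V=0, Y=2, X=1, Z=0, U=0, W=0) weight 3/1600
  … 39 more
Group by X:
  weight(X=0) = 3/32
  weight(X=1) = 1/32
Total weight = 3/32 + 1/32 = 1/8
P(X=0 | obs) = 3/32 / 1/8 = 3/4
P(X=1 | obs) = 1/32 / 1/8 = 1/4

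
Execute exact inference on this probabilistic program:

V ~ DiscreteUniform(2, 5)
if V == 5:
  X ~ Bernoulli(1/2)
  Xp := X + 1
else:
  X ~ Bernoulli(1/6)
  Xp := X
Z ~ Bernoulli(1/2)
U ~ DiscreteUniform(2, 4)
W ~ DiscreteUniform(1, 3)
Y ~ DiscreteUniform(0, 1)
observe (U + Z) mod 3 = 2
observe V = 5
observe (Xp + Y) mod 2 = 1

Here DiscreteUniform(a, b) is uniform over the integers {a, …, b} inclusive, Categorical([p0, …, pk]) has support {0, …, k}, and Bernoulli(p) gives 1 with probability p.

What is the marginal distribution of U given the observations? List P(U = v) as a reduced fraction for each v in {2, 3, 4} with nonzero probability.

Enumerate traces; 12 have nonzero weight after conditioning:
  (V=5, X=0, Z=0, U=2, W=1, Y=0) weight 1/288
  (V=5, X=0, Z=0, U=2, W=2, Y=0) weight 1/288
  (V=5, X=0, Z=0, U=2, W=3, Y=0) weight 1/288
  (V=5, X=0, Z=1, U=4, W=1, Y=0) weight 1/288
  (V=5, X=0, Z=1, U=4, W=2, Y=0) weight 1/288
  (V=5, X=0, Z=1, U=4, W=3, Y=0) weight 1/288
  (V=5, X=1, Z=0, U=2, W=1, Y=1) weight 1/288
  (V=5, X=1, Z=0, U=2, W=2, Y=1) weight 1/288
  … 4 more
Group by U:
  weight(U=2) = 1/48
  weight(U=4) = 1/48
Total weight = 1/48 + 1/48 = 1/24
P(U=2 | obs) = 1/48 / 1/24 = 1/2
P(U=4 | obs) = 1/48 / 1/24 = 1/2

P(U=2) = 1/2, P(U=4) = 1/2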